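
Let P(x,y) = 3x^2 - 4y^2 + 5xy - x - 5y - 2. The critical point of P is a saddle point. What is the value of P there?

-100/73

∂P/∂x = 6x + 5y - 1 = 0 and ∂P/∂y = 5x - 8y - 5 = 0, so (x, y) = (33/73, -25/73).
The Hessian has P_{xx} = 6, P_{yy} = -8, P_{xy} = 5, giving D = -73 < 0, so the point is a saddle point.
P(33/73, -25/73) = -100/73.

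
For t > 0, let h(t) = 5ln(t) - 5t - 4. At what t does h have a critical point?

h'(t) = 5/t − 5 = 0 gives t = 1.
h''(t) = -5/t², which is negative for t > 0, so this is a local maximum.
h(1) = 5·ln(1) - 5 - 4 ≈ -9.0000.

1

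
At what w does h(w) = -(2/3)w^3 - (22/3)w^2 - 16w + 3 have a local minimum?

-6

h'(w) = -2w^2 - (44/3)w - 16 = 0 at w = -6, -4/3.
Since h''(w) = -4w - 44/3, we get h''(-6) = 28/3 > 0 ⇒ local minimum; h''(-4/3) = -28/3 < 0 ⇒ local maximum.
Thus h has its local minimum at w = -6, with value -21.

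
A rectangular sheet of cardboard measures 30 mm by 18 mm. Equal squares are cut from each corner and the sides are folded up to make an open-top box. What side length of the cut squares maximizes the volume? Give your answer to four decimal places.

With cut size x, the volume is V(x) = x(30 − 2x)(18 − 2x) for 0 < x < 9.
V'(x) = 12x^2 − 192x + 540. Setting V'(x) = 0 gives x ≈ 3.6411 (the root in (0, 9)).
V''(x) = 24x − 192 is negative there, so this is the maximum; V ≈ 886.5526.

3.6411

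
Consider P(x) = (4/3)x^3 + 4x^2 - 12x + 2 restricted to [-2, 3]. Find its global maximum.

38

P'(x) = 4x^2 + 8x - 12, whose only zero in [-2, 3] is x = 1.
Candidates: P(-2) = 94/3,  P(1) = -14/3,  P(3) = 38.
Hence the absolute maximum is 38 at x = 3.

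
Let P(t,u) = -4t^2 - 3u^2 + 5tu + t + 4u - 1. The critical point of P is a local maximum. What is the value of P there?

64/23

∂P/∂t = -8t + 5u + 1 = 0 and ∂P/∂u = 5t - 6u + 4 = 0, so (t, u) = (26/23, 37/23).
The Hessian has P_{tt} = -8, P_{uu} = -6, P_{tu} = 5, giving D = 23 > 0 with P_{tt} < 0, so the point is a local maximum.
P(26/23, 37/23) = 64/23.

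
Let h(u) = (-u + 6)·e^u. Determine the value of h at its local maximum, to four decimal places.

148.4132

By the product rule, h'(u) = (-u + 5)·e^u. Since e^u > 0, the only critical point is u = 5.
h''(5) has the same sign as -1 < 0, so this is a local maximum.
h(5) = (1)·e^(5) ≈ 148.4132.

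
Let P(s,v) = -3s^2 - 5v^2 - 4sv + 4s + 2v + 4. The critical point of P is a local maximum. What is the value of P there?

∂P/∂s = -6s - 4v + 4 = 0 and ∂P/∂v = -4s - 10v + 2 = 0, so (s, v) = (8/11, -1/11).
The Hessian has P_{ss} = -6, P_{vv} = -10, P_{sv} = -4, giving D = 44 > 0 with P_{ss} < 0, so the point is a local maximum.
P(8/11, -1/11) = 59/11.

59/11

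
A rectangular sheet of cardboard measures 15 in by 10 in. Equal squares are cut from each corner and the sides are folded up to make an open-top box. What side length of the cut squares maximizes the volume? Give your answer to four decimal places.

1.9619

With cut size x, the volume is V(x) = x(15 − 2x)(10 − 2x) for 0 < x < 5.
V'(x) = 12x^2 − 100x + 150. Setting V'(x) = 0 gives x ≈ 1.9619 (the root in (0, 5)).
V''(x) = 24x − 100 is negative there, so this is the maximum; V ≈ 132.0382.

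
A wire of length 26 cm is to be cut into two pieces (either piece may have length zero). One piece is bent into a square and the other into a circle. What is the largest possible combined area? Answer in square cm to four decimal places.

Let x be the length used for the square. Square side x/4; circle radius (26−x)/(2π).
A(x) = (x/4)² + π·((26−x)/(2π))² = x²/16 + (26−x)²/(4π) for 0 ≤ x ≤ 26. A'(x) = x/8 − (26−x)/(2π) = 0 gives x = 4·26/(π+4) ≈ 14.5626.
A'' > 0, so the interior critical point is a minimum; the maximum is at an endpoint. A(0) = 53.7944 and A(26) = 42.2500, so the largest area is 53.7944.

53.7944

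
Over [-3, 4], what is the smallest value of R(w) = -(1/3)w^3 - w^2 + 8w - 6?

-30

The derivative is -w^2 - 2w + 8, whose only zero in [-3, 4] is w = 2.
Compare values at every candidate in [-3, 4]: R(-3) = -30; R(2) = 10/3; R(4) = -34/3.
The minimum over the interval is -30, attained at w = -3.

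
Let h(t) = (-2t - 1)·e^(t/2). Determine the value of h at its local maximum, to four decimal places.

1.1460

h'(t) = (-2)·e^(t/2) + (-2t - 1)·(1/2)·e^(t/2) = (-t - 5/2)·e^(t/2). Since e^(t/2) > 0, the only critical point is t = -5/2.
h''(-5/2) has the same sign as -1 < 0, so this is a local maximum.
h(-5/2) = (4)·e^(-5/4) ≈ 1.1460.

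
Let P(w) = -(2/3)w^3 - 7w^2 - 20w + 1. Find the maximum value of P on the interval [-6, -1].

55/3

P'(w) = -2w^2 - 14w - 20, which vanishes at w = -5 and w = -2.
Evaluating at the critical points and endpoints: P(-6) = 13; P(-5) = 28/3; P(-2) = 55/3; P(-1) = 44/3.
The maximum over the interval is 55/3, attained at w = -2.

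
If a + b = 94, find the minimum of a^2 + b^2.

With a + b = 94, a^2 + b^2 = a^2 + (94 − a)^2.
The derivative 2a − 2(94 − a) = 4a − 188 vanishes at a = 47; second derivative 4 > 0, a minimum.
The minimum is 2·(47)^2 = 4418.

4418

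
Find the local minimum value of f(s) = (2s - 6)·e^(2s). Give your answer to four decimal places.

f'(s) = 2·e^(2s) + (2s - 6)·2·e^(2s) = (4s - 10)·e^(2s). Since e^(2s) > 0, the only critical point is s = 5/2.
f''(5/2) has the same sign as 4 > 0, so this is a local minimum.
f(5/2) = (-1)·e^(5) ≈ -148.4132.

-148.4132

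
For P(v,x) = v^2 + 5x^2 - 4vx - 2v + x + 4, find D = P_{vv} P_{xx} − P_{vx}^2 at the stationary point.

4

∂P/∂v = 2v - 4x - 2 = 0 and ∂P/∂x = -4v + 10x + 1 = 0, so (v, x) = (4, 3/2).
The Hessian has P_{vv} = 2, P_{xx} = 10, P_{vx} = -4, giving D = 4 > 0 with P_{vv} > 0, so the point is a local minimum.
D = (2)·(10) − (-4)^2 = 4.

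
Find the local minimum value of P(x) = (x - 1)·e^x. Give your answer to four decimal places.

Differentiating with the product rule gives P'(x) = (x)·e^x. Since e^x > 0, the only critical point is x = 0.
P''(0) has the same sign as 1 > 0, so this is a local minimum.
P(0) = (-1)·e^(0) ≈ -1.0000.

-1.0000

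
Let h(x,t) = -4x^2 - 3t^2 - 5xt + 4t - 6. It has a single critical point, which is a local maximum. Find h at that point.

∂h/∂x = -8x - 5t = 0 and ∂h/∂t = -5x - 6t + 4 = 0, so (x, t) = (-20/23, 32/23).
The Hessian has h_{xx} = -8, h_{tt} = -6, h_{xt} = -5, giving D = 23 > 0 with h_{xx} < 0, so the point is a local maximum.
h(-20/23, 32/23) = -74/23.

-74/23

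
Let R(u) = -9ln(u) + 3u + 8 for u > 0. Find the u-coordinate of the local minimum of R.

R'(u) = -9/u + 3 = 0 gives u = 3.
R''(u) = 9/u², which is positive for u > 0, so this is a local minimum.
R(3) = -9·ln(3) + 9 + 8 ≈ 7.1125.

3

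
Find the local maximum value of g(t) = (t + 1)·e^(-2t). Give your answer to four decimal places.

g'(t) = 1·e^(-2t) + (t + 1)·(-2)·e^(-2t) = (-2t - 1)·e^(-2t). Since e^(-2t) > 0, the only critical point is t = -1/2.
g''(-1/2) has the same sign as -2 < 0, so this is a local maximum.
g(-1/2) = (1/2)·e^(1) ≈ 1.3591.

1.3591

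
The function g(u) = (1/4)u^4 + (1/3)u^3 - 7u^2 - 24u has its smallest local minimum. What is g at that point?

g'(u) = u^3 + u^2 - 14u - 24. Setting g'(u) = 0 gives u ∈ {-3, -2, 4}.
Since g''(u) = 3u^2 + 2u - 14, we get g''(-3) = 7 > 0 ⇒ local minimum; g''(-2) = -6 < 0 ⇒ local maximum; g''(4) = 42 > 0 ⇒ local minimum.
Thus g has its smallest local minimum at u = 4, with value -368/3.

-368/3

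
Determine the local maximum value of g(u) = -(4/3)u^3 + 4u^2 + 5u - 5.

35/3

Critical points: g'(u) = -4u^2 + 8u + 5 vanishes at u = -1/2, 5/2.
Second-derivative test with g''(u) = -8u + 8: g''(-1/2) = 12 > 0 ⇒ local minimum; g''(5/2) = -12 < 0 ⇒ local maximum.
So the local maximum value is g(5/2) = 35/3.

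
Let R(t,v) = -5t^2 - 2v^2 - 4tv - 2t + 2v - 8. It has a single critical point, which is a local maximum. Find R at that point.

∂R/∂t = -10t - 4v - 2 = 0 and ∂R/∂v = -4t - 4v + 2 = 0, so (t, v) = (-2/3, 7/6).
The Hessian has R_{tt} = -10, R_{vv} = -4, R_{tv} = -4, giving D = 24 > 0 with R_{tt} < 0, so the point is a local maximum.
R(-2/3, 7/6) = -37/6.

-37/6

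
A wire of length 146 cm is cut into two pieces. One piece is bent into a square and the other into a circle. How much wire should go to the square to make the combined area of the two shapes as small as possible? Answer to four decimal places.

Let x be the length used for the square. Square side x/4; circle radius (146−x)/(2π).
A(x) = (x/4)² + π·((146−x)/(2π))² = x²/16 + (146−x)²/(4π) for 0 ≤ x ≤ 146. A'(x) = x/8 − (146−x)/(2π) = 0 gives x = 4·146/(π+4) ≈ 81.7745.
A'' = 1/8 + 1/(2π) > 0, so this gives the minimum combined area; x ≈ 81.7745 cm to the square.

81.7745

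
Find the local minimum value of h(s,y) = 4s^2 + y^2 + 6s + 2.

∂h/∂s = 8s + 6 = 0 and ∂h/∂y = 2y = 0, so (s, y) = (-3/4, 0).
The Hessian has h_{ss} = 8, h_{yy} = 2, h_{sy} = 0, giving D = 16 > 0 with h_{ss} > 0, so the point is a local minimum.
h(-3/4, 0) = -1/4.

-1/4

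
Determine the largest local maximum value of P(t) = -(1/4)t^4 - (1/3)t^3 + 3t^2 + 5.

83/4

P'(t) = -t^3 - t^2 + 6t. Setting P'(t) = 0 gives t ∈ {-3, 0, 2}.
P''(t) = -3t^2 - 2t + 6. P''(-3) = -15 < 0 ⇒ local maximum; P''(0) = 6 > 0 ⇒ local minimum; P''(2) = -10 < 0 ⇒ local maximum.
So the largest local maximum value is P(-3) = 83/4.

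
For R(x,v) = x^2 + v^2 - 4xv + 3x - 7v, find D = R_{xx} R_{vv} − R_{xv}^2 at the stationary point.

∂R/∂x = 2x - 4v + 3 = 0 and ∂R/∂v = -4x + 2v - 7 = 0, so (x, v) = (-11/6, -1/6).
The Hessian has R_{xx} = 2, R_{vv} = 2, R_{xv} = -4, giving D = -12 < 0, so the point is a saddle point.
D = (2)·(2) − (-4)^2 = -12.

-12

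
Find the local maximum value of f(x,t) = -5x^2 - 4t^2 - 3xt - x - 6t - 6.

-260/71

∂f/∂x = -10x - 3t - 1 = 0 and ∂f/∂t = -3x - 8t - 6 = 0, so (x, t) = (10/71, -57/71).
The Hessian has f_{xx} = -10, f_{tt} = -8, f_{xt} = -3, giving D = 71 > 0 with f_{xx} < 0, so the point is a local maximum.
f(10/71, -57/71) = -260/71.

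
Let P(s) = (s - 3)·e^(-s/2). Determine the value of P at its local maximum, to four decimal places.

0.1642

By the product rule, P'(s) = (-(1/2)s + 5/2)·e^(-s/2). Since e^(-s/2) > 0, the only critical point is s = 5.
P''(5) has the same sign as -1/2 < 0, so this is a local maximum.
P(5) = (2)·e^(-5/2) ≈ 0.1642.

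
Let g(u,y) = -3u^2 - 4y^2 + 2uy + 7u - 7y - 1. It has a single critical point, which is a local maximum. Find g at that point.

∂g/∂u = -6u + 2y + 7 = 0 and ∂g/∂y = 2u - 8y - 7 = 0, so (u, y) = (21/22, -7/11).
The Hessian has g_{uu} = -6, g_{yy} = -8, g_{uy} = 2, giving D = 44 > 0 with g_{uu} < 0, so the point is a local maximum.
g(21/22, -7/11) = 201/44.

201/44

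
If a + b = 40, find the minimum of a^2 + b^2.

With a + b = 40, a^2 + b^2 = a^2 + (40 − a)^2.
The derivative 2a − 2(40 − a) = 4a − 80 vanishes at a = 20; second derivative 4 > 0, a minimum.
The minimum is 2·(20)^2 = 800.

800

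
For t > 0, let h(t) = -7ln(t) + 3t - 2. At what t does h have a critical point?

h'(t) = -7/t + 3 = 0 gives t = 7/3.
h''(t) = 7/t², which is positive for t > 0, so this is a local minimum.
h(7/3) = -7·ln(7/3) + 7 - 2 ≈ -0.9311.

7/3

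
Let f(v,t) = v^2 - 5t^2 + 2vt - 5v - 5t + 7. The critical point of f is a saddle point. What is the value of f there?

∂f/∂v = 2v + 2t - 5 = 0 and ∂f/∂t = 2v - 10t - 5 = 0, so (v, t) = (5/2, 0).
The Hessian has f_{vv} = 2, f_{tt} = -10, f_{vt} = 2, giving D = -24 < 0, so the point is a saddle point.
f(5/2, 0) = 3/4.

3/4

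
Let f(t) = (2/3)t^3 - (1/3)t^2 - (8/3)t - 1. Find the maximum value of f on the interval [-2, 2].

2/3

The derivative is 2t^2 - (2/3)t - 8/3, which vanishes at t = -1 and t = 4/3.
Candidates: f(-2) = -7/3; f(-1) = 2/3; f(4/3) = -289/81; f(2) = -7/3.
The maximum over the interval is 2/3, attained at t = -1.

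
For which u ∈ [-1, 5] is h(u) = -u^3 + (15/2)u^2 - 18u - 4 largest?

-1

Differentiating, h'(u) = -3u^2 + 15u - 18; which vanishes at u = 2 and u = 3.
Evaluating at the critical points and endpoints: h(-1) = 45/2,  h(2) = -18,  h(3) = -35/2,  h(5) = -63/2.
So the maximum is h(-1) = 45/2.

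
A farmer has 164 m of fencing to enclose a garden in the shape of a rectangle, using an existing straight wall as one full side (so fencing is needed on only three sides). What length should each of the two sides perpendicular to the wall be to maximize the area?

Let the sides perpendicular to the wall have length x and the parallel side y, so 2x + y = 164 and the area is A = xy = x(164 − 2x).
A'(x) = 164 − 4x = 0 gives x = 41, and A''(x) = −4 < 0 confirms a maximum.
Then y = 164 − 2·41 = 82 and A = 3362.

41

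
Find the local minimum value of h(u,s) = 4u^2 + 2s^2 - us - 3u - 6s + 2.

∂h/∂u = 8u - s - 3 = 0 and ∂h/∂s = -u + 4s - 6 = 0, so (u, s) = (18/31, 51/31).
The Hessian has h_{uu} = 8, h_{ss} = 4, h_{us} = -1, giving D = 31 > 0 with h_{uu} > 0, so the point is a local minimum.
h(18/31, 51/31) = -118/31.

-118/31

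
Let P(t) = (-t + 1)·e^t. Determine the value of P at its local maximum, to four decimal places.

1.0000

By the product rule, P'(t) = (-t)·e^t. Since e^t > 0, the only critical point is t = 0.
P''(0) has the same sign as -1 < 0, so this is a local maximum.
P(0) = (1)·e^(0) ≈ 1.0000.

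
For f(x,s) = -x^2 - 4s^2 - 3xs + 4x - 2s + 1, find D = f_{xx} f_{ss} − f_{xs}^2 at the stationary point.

7

∂f/∂x = -2x - 3s + 4 = 0 and ∂f/∂s = -3x - 8s - 2 = 0, so (x, s) = (38/7, -16/7).
The Hessian has f_{xx} = -2, f_{ss} = -8, f_{xs} = -3, giving D = 7 > 0 with f_{xx} < 0, so the point is a local maximum.
D = (-2)·(-8) − (-3)^2 = 7.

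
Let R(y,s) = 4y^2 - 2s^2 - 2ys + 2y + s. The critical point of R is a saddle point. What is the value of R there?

∂R/∂y = 8y - 2s + 2 = 0 and ∂R/∂s = -2y - 4s + 1 = 0, so (y, s) = (-1/6, 1/3).
The Hessian has R_{yy} = 8, R_{ss} = -4, R_{ys} = -2, giving D = -36 < 0, so the point is a saddle point.
R(-1/6, 1/3) = 0.

0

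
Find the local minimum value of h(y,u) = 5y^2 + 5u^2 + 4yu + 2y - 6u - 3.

∂h/∂y = 10y + 4u + 2 = 0 and ∂h/∂u = 4y + 10u - 6 = 0, so (y, u) = (-11/21, 17/21).
The Hessian has h_{yy} = 10, h_{uu} = 10, h_{yu} = 4, giving D = 84 > 0 with h_{yy} > 0, so the point is a local minimum.
h(-11/21, 17/21) = -125/21.

-125/21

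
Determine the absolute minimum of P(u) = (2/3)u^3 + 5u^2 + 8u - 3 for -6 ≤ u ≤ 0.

-15

The derivative is 2u^2 + 10u + 8, which vanishes at u = -4 and u = -1.
Candidates: P(-6) = -15, P(-4) = 7/3, P(-1) = -20/3, P(0) = -3.
So the minimum is P(-6) = -15.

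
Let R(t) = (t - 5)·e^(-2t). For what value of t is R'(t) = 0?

Differentiating with the product rule gives R'(t) = (-2t + 11)·e^(-2t). Since e^(-2t) > 0, the only critical point is t = 11/2.
R''(11/2) has the same sign as -2 < 0, so this is a local maximum.
R(11/2) = (1/2)·e^(-11) ≈ 0.0000.

11/2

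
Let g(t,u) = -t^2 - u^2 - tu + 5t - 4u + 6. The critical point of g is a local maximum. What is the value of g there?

79/3

∂g/∂t = -2t - u + 5 = 0 and ∂g/∂u = -t - 2u - 4 = 0, so (t, u) = (14/3, -13/3).
The Hessian has g_{tt} = -2, g_{uu} = -2, g_{tu} = -1, giving D = 3 > 0 with g_{tt} < 0, so the point is a local maximum.
g(14/3, -13/3) = 79/3.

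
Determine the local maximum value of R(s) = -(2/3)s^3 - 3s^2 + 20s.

68/3

Critical points: R'(s) = -2s^2 - 6s + 20 vanishes at s = -5, 2.
Second-derivative test with R''(s) = -4s - 6: R''(-5) = 14 > 0 ⇒ local minimum; R''(2) = -14 < 0 ⇒ local maximum.
Thus R has its local maximum at s = 2, with value 68/3.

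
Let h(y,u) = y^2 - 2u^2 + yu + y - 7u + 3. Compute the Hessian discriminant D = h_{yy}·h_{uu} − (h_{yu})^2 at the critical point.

∂h/∂y = 2y + u + 1 = 0 and ∂h/∂u = y - 4u - 7 = 0, so (y, u) = (1/3, -5/3).
The Hessian has h_{yy} = 2, h_{uu} = -4, h_{yu} = 1, giving D = -9 < 0, so the point is a saddle point.
D = (2)·(-4) − (1)^2 = -9.

-9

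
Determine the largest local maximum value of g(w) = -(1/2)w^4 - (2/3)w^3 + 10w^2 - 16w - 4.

g'(w) = -2w^3 - 2w^2 + 20w - 16 = 0 at w = -4, 1, 2.
Second-derivative test with g''(w) = -6w^2 - 4w + 20: g''(-4) = -60 < 0 ⇒ local maximum; g''(1) = 10 > 0 ⇒ local minimum; g''(2) = -12 < 0 ⇒ local maximum.
The largest local maximum is g(-4) = 404/3.

404/3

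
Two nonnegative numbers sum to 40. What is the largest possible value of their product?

400

With x + y = 40, the product is P(x) = x(40 − x).
P'(x) = 40 − 2x = 0 gives x = 20; P'' = −2 < 0, so this is the maximum.
P = 20·20 = 400.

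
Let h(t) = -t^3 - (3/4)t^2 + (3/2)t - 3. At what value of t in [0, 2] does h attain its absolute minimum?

2

Differentiating, h'(t) = -3t^2 - (3/2)t + 3/2; whose only zero in [0, 2] is t = 1/2.
Compare values at every candidate in [0, 2]: h(0) = -3,  h(1/2) = -41/16,  h(2) = -11.
Hence the absolute minimum is -11 at t = 2.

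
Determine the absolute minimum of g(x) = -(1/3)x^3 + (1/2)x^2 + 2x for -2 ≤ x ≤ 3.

g'(x) = -x^2 + x + 2, which vanishes at x = -1 and x = 2.
Candidates: g(-2) = 2/3,  g(-1) = -7/6,  g(2) = 10/3,  g(3) = 3/2.
So the minimum is g(-1) = -7/6.

-7/6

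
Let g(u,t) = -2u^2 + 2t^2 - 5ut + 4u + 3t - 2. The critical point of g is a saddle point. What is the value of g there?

-8/41

∂g/∂u = -4u - 5t + 4 = 0 and ∂g/∂t = -5u + 4t + 3 = 0, so (u, t) = (31/41, 8/41).
The Hessian has g_{uu} = -4, g_{tt} = 4, g_{ut} = -5, giving D = -41 < 0, so the point is a saddle point.
g(31/41, 8/41) = -8/41.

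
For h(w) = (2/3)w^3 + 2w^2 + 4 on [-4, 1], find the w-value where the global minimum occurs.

-4

The derivative is 2w^2 + 4w, which vanishes at w = -2 and w = 0.
Compare values at every candidate in [-4, 1]: h(-4) = -20/3,  h(-2) = 20/3,  h(0) = 4,  h(1) = 20/3.
Hence the absolute minimum is -20/3 at w = -4.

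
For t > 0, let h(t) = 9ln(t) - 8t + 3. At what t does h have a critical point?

h'(t) = 9/t − 8 = 0 gives t = 9/8.
h''(t) = -9/t², which is negative for t > 0, so this is a local maximum.
h(9/8) = 9·ln(9/8) - 9 + 3 ≈ -4.9400.

9/8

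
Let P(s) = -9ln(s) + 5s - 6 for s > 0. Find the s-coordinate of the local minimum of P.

P'(s) = -9/s + 5 = 0 gives s = 9/5.
P''(s) = 9/s², which is positive for s > 0, so this is a local minimum.
P(9/5) = -9·ln(9/5) + 9 - 6 ≈ -2.2901.

9/5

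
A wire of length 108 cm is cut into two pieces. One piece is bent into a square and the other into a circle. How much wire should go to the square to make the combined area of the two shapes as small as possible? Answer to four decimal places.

60.4907

Let x be the length used for the square. Square side x/4; circle radius (108−x)/(2π).
A(x) = (x/4)² + π·((108−x)/(2π))² = x²/16 + (108−x)²/(4π) for 0 ≤ x ≤ 108. A'(x) = x/8 − (108−x)/(2π) = 0 gives x = 4·108/(π+4) ≈ 60.4907.
A'' = 1/8 + 1/(2π) > 0, so this gives the minimum combined area; x ≈ 60.4907 cm to the square.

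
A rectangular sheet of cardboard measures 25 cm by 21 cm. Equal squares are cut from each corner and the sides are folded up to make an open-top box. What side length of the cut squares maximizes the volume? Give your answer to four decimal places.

With cut size x, the volume is V(x) = x(25 − 2x)(21 − 2x) for 0 < x < 10.5.
V'(x) = 12x^2 − 184x + 525. Setting V'(x) = 0 gives x ≈ 3.7901 (the root in (0, 10.5)).
V''(x) = 24x − 184 is negative there, so this is the maximum; V ≈ 886.0126.

3.7901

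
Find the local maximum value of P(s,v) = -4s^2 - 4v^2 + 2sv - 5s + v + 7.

∂P/∂s = -8s + 2v - 5 = 0 and ∂P/∂v = 2s - 8v + 1 = 0, so (s, v) = (-19/30, -1/30).
The Hessian has P_{ss} = -8, P_{vv} = -8, P_{sv} = 2, giving D = 60 > 0 with P_{ss} < 0, so the point is a local maximum.
P(-19/30, -1/30) = 257/30.

257/30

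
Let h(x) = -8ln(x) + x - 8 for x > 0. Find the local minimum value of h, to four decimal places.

-16.6355

h'(x) = -8/x + 1 = 0 gives x = 8.
h''(x) = 8/x², which is positive for x > 0, so this is a local minimum.
h(8) = -8·ln(8) + 8 - 8 ≈ -16.6355.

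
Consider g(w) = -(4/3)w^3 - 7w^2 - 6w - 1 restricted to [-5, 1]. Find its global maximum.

62/3

g'(w) = -4w^2 - 14w - 6, which vanishes at w = -3 and w = -1/2.
Evaluating at the critical points and endpoints: g(-5) = 62/3,  g(-3) = -10,  g(-1/2) = 5/12,  g(1) = -46/3.
The maximum over the interval is 62/3, attained at w = -5.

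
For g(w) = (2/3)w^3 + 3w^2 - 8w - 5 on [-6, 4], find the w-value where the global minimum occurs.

g'(w) = 2w^2 + 6w - 8, which vanishes at w = -4 and w = 1.
Candidates: g(-6) = 7, g(-4) = 97/3, g(1) = -28/3, g(4) = 161/3.
So the minimum is g(1) = -28/3.

1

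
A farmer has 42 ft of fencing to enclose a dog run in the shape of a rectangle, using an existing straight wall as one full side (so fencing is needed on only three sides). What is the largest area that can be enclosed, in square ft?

Let the sides perpendicular to the wall have length x and the parallel side y, so 2x + y = 42 and the area is A = xy = x(42 − 2x).
A'(x) = 42 − 4x = 0 gives x = 21/2, and A''(x) = −4 < 0 confirms a maximum.
Then y = 42 − 2·21/2 = 21 and A = 441/2.

441/2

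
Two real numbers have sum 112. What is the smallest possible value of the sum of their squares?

6272

With a + b = 112, a^2 + b^2 = a^2 + (112 − a)^2.
The derivative 2a − 2(112 − a) = 4a − 224 vanishes at a = 56; second derivative 4 > 0, a minimum.
The minimum is 2·(56)^2 = 6272.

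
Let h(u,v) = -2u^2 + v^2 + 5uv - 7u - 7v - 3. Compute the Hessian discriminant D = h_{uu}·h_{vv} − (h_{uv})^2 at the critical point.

-33

∂h/∂u = -4u + 5v - 7 = 0 and ∂h/∂v = 5u + 2v - 7 = 0, so (u, v) = (7/11, 21/11).
The Hessian has h_{uu} = -4, h_{vv} = 2, h_{uv} = 5, giving D = -33 < 0, so the point is a saddle point.
D = (-4)·(2) − (5)^2 = -33.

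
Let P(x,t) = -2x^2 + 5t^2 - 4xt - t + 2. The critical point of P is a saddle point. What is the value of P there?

∂P/∂x = -4x - 4t = 0 and ∂P/∂t = -4x + 10t - 1 = 0, so (x, t) = (-1/14, 1/14).
The Hessian has P_{xx} = -4, P_{tt} = 10, P_{xt} = -4, giving D = -56 < 0, so the point is a saddle point.
P(-1/14, 1/14) = 55/28.

55/28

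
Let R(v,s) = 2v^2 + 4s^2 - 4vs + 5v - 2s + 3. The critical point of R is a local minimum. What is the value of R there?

-5/4

∂R/∂v = 4v - 4s + 5 = 0 and ∂R/∂s = -4v + 8s - 2 = 0, so (v, s) = (-2, -3/4).
The Hessian has R_{vv} = 4, R_{ss} = 8, R_{vs} = -4, giving D = 16 > 0 with R_{vv} > 0, so the point is a local minimum.
R(-2, -3/4) = -5/4.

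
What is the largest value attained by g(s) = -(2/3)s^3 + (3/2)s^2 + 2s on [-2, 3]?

22/3

The derivative is -2s^2 + 3s + 2, which vanishes at s = -1/2 and s = 2.
Candidates: g(-2) = 22/3,  g(-1/2) = -13/24,  g(2) = 14/3,  g(3) = 3/2.
So the maximum is g(-2) = 22/3.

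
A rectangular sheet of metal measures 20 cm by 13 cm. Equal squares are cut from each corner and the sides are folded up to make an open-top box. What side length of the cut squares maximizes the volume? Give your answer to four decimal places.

2.5703

With cut size x, the volume is V(x) = x(20 − 2x)(13 − 2x) for 0 < x < 6.5.
V'(x) = 12x^2 − 132x + 260. Setting V'(x) = 0 gives x ≈ 2.5703 (the root in (0, 6.5)).
V''(x) = 24x − 132 is negative there, so this is the maximum; V ≈ 300.1750.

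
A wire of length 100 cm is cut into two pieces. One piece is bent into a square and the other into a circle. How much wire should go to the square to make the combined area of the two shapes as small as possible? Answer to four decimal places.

56.0099

Let x be the length used for the square. Square side x/4; circle radius (100−x)/(2π).
A(x) = (x/4)² + π·((100−x)/(2π))² = x²/16 + (100−x)²/(4π) for 0 ≤ x ≤ 100. A'(x) = x/8 − (100−x)/(2π) = 0 gives x = 4·100/(π+4) ≈ 56.0099.
A'' = 1/8 + 1/(2π) > 0, so this gives the minimum combined area; x ≈ 56.0099 cm to the square.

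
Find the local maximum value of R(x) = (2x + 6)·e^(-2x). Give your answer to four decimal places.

148.4132

R'(x) = 2·e^(-2x) + (2x + 6)·(-2)·e^(-2x) = (-4x - 10)·e^(-2x). Since e^(-2x) > 0, the only critical point is x = -5/2.
R''(-5/2) has the same sign as -4 < 0, so this is a local maximum.
R(-5/2) = (1)·e^(5) ≈ 148.4132.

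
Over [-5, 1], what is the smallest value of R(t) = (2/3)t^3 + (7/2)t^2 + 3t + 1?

R'(t) = 2t^2 + 7t + 3, which vanishes at t = -3 and t = -1/2.
Candidates: R(-5) = -59/6; R(-3) = 11/2; R(-1/2) = 7/24; R(1) = 49/6.
The minimum over the interval is -59/6, attained at t = -5.

-59/6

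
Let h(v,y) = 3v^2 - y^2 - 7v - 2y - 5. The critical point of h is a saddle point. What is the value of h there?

∂h/∂v = 6v - 7 = 0 and ∂h/∂y = -2y - 2 = 0, so (v, y) = (7/6, -1).
The Hessian has h_{vv} = 6, h_{yy} = -2, h_{vy} = 0, giving D = -12 < 0, so the point is a saddle point.
h(7/6, -1) = -97/12.

-97/12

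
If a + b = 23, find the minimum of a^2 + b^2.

With a + b = 23, a^2 + b^2 = a^2 + (23 − a)^2.
The derivative 2a − 2(23 − a) = 4a − 46 vanishes at a = 23/2; second derivative 4 > 0, a minimum.
The minimum is 2·(23/2)^2 = 529/2.

529/2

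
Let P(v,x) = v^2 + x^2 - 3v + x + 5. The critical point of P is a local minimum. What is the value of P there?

5/2

∂P/∂v = 2v - 3 = 0 and ∂P/∂x = 2x + 1 = 0, so (v, x) = (3/2, -1/2).
The Hessian has P_{vv} = 2, P_{xx} = 2, P_{vx} = 0, giving D = 4 > 0 with P_{vv} > 0, so the point is a local minimum.
P(3/2, -1/2) = 5/2.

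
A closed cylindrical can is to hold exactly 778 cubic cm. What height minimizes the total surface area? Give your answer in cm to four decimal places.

9.9685

With radius r and height h, πr²h = 778 so h = 778/(πr²), and S(r) = 2πr² + 2πrh = 2πr² + 2·778/r.
S'(r) = 4πr − 2·778/r² = 0 ⇒ r³ = 778/(2π), so r ≈ 4.9843 and h = 2r ≈ 9.9685.
S''(r) = 4π + 4·778/r³ > 0, so this is the minimum; S ≈ 468.2750.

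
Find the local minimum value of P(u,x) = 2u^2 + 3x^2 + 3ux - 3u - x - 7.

∂P/∂u = 4u + 3x - 3 = 0 and ∂P/∂x = 3u + 6x - 1 = 0, so (u, x) = (1, -1/3).
The Hessian has P_{uu} = 4, P_{xx} = 6, P_{ux} = 3, giving D = 15 > 0 with P_{uu} > 0, so the point is a local minimum.
P(1, -1/3) = -25/3.

-25/3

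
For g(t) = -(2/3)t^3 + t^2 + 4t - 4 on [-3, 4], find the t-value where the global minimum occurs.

4

g'(t) = -2t^2 + 2t + 4, which vanishes at t = -1 and t = 2.
Candidates: g(-3) = 11,  g(-1) = -19/3,  g(2) = 8/3,  g(4) = -44/3.
The minimum over the interval is -44/3, attained at t = 4.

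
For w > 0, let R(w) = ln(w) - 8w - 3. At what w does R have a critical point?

R'(w) = 1/w − 8 = 0 gives w = 1/8.
R''(w) = -1/w², which is negative for w > 0, so this is a local maximum.
R(1/8) = 1·ln(1/8) - 1 - 3 ≈ -6.0794.

1/8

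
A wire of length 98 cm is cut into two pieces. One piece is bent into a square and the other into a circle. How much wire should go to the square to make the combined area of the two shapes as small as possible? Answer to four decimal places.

Let x be the length used for the square. Square side x/4; circle radius (98−x)/(2π).
A(x) = (x/4)² + π·((98−x)/(2π))² = x²/16 + (98−x)²/(4π) for 0 ≤ x ≤ 98. A'(x) = x/8 − (98−x)/(2π) = 0 gives x = 4·98/(π+4) ≈ 54.8897.
A'' = 1/8 + 1/(2π) > 0, so this gives the minimum combined area; x ≈ 54.8897 cm to the square.

54.8897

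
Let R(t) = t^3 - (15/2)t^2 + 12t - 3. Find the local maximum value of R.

5/2

R'(t) = 3t^2 - 15t + 12 = 0 at t = 1, 4.
Second-derivative test with R''(t) = 6t - 15: R''(1) = -9 < 0 ⇒ local maximum; R''(4) = 9 > 0 ⇒ local minimum.
The local maximum is R(1) = 5/2.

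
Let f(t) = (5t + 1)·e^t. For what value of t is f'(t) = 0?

Differentiating with the product rule gives f'(t) = (5t + 6)·e^t. Since e^t > 0, the only critical point is t = -6/5.
f''(-6/5) has the same sign as 5 > 0, so this is a local minimum.
f(-6/5) = (-5)·e^(-6/5) ≈ -1.5060.

-6/5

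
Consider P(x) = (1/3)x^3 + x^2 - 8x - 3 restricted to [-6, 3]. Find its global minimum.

-37/3

Differentiating, P'(x) = x^2 + 2x - 8; which vanishes at x = -4 and x = 2.
Evaluating at the critical points and endpoints: P(-6) = 9; P(-4) = 71/3; P(2) = -37/3; P(3) = -9.
The minimum over the interval is -37/3, attained at x = 2.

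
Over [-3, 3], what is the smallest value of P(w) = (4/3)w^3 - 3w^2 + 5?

-58

P'(w) = 4w^2 - 6w, which vanishes at w = 0 and w = 3/2.
Candidates: P(-3) = -58,  P(0) = 5,  P(3/2) = 11/4,  P(3) = 14.
The minimum over the interval is -58, attained at w = -3.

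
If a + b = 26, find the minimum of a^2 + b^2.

338

With a + b = 26, a^2 + b^2 = a^2 + (26 − a)^2.
The derivative 2a − 2(26 − a) = 4a − 52 vanishes at a = 13; second derivative 4 > 0, a minimum.
The minimum is 2·(13)^2 = 338.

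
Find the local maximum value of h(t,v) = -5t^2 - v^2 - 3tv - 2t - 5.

∂h/∂t = -10t - 3v - 2 = 0 and ∂h/∂v = -3t - 2v = 0, so (t, v) = (-4/11, 6/11).
The Hessian has h_{tt} = -10, h_{vv} = -2, h_{tv} = -3, giving D = 11 > 0 with h_{tt} < 0, so the point is a local maximum.
h(-4/11, 6/11) = -51/11.

-51/11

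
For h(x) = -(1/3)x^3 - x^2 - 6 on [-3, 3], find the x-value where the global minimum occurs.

3

h'(x) = -x^2 - 2x, which vanishes at x = -2 and x = 0.
Evaluating at the critical points and endpoints: h(-3) = -6,  h(-2) = -22/3,  h(0) = -6,  h(3) = -24.
Hence the absolute minimum is -24 at x = 3.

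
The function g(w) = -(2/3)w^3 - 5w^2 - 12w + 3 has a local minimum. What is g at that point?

12

Critical points: g'(w) = -2w^2 - 10w - 12 vanishes at w = -3, -2.
Second-derivative test with g''(w) = -4w - 10: g''(-3) = 2 > 0 ⇒ local minimum; g''(-2) = -2 < 0 ⇒ local maximum.
So the local minimum value is g(-3) = 12.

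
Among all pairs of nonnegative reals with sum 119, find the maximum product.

With x + y = 119, the product is P(x) = x(119 − x).
P'(x) = 119 − 2x = 0 gives x = 119/2; P'' = −2 < 0, so this is the maximum.
P = 119/2·119/2 = 14161/4.

14161/4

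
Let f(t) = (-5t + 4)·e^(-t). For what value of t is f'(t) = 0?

By the product rule, f'(t) = (5t - 9)·e^(-t). Since e^(-t) > 0, the only critical point is t = 9/5.
f''(9/5) has the same sign as 5 > 0, so this is a local minimum.
f(9/5) = (-5)·e^(-9/5) ≈ -0.8265.

9/5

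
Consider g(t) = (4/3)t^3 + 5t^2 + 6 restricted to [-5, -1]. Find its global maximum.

g'(t) = 4t^2 + 10t, whose only zero in [-5, -1] is t = -5/2.
Evaluating at the critical points and endpoints: g(-5) = -107/3,  g(-5/2) = 197/12,  g(-1) = 29/3.
The maximum over the interval is 197/12, attained at t = -5/2.

197/12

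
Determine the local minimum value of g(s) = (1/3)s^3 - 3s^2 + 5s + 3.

g'(s) = s^2 - 6s + 5. Setting g'(s) = 0 gives s ∈ {1, 5}.
g''(s) = 2s - 6. g''(1) = -4 < 0 ⇒ local maximum; g''(5) = 4 > 0 ⇒ local minimum.
So the local minimum value is g(5) = -16/3.

-16/3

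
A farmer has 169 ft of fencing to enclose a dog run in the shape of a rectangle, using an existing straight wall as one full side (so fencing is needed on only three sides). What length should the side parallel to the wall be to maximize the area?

169/2

Let the sides perpendicular to the wall have length x and the parallel side y, so 2x + y = 169 and the area is A = xy = x(169 − 2x).
A'(x) = 169 − 4x = 0 gives x = 169/4, and A''(x) = −4 < 0 confirms a maximum.
Then y = 169 − 2·169/4 = 169/2 and A = 28561/8.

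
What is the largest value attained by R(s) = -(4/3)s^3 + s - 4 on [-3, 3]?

29

The derivative is -4s^2 + 1, which vanishes at s = -1/2 and s = 1/2.
Evaluating at the critical points and endpoints: R(-3) = 29, R(-1/2) = -13/3, R(1/2) = -11/3, R(3) = -37.
Hence the absolute maximum is 29 at s = -3.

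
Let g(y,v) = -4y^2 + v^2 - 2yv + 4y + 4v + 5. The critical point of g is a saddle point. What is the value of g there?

∂g/∂y = -8y - 2v + 4 = 0 and ∂g/∂v = -2y + 2v + 4 = 0, so (y, v) = (4/5, -6/5).
The Hessian has g_{yy} = -8, g_{vv} = 2, g_{yv} = -2, giving D = -20 < 0, so the point is a saddle point.
g(4/5, -6/5) = 21/5.

21/5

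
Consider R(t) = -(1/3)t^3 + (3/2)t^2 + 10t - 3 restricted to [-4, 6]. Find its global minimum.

The derivative is -t^2 + 3t + 10, which vanishes at t = -2 and t = 5.
Compare values at every candidate in [-4, 6]: R(-4) = 7/3, R(-2) = -43/3, R(5) = 257/6, R(6) = 39.
Hence the absolute minimum is -43/3 at t = -2.

-43/3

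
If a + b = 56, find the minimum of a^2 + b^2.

With a + b = 56, a^2 + b^2 = a^2 + (56 − a)^2.
The derivative 2a − 2(56 − a) = 4a − 112 vanishes at a = 28; second derivative 4 > 0, a minimum.
The minimum is 2·(28)^2 = 1568.

1568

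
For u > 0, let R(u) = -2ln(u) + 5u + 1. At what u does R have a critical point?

2/5

R'(u) = -2/u + 5 = 0 gives u = 2/5.
R''(u) = 2/u², which is positive for u > 0, so this is a local minimum.
R(2/5) = -2·ln(2/5) + 2 + 1 ≈ 4.8326.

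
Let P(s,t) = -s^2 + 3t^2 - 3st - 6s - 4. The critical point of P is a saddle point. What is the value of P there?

∂P/∂s = -2s - 3t - 6 = 0 and ∂P/∂t = -3s + 6t = 0, so (s, t) = (-12/7, -6/7).
The Hessian has P_{ss} = -2, P_{tt} = 6, P_{st} = -3, giving D = -21 < 0, so the point is a saddle point.
P(-12/7, -6/7) = 8/7.

8/7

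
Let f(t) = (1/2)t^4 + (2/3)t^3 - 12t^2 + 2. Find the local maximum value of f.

2

Critical points: f'(t) = 2t^3 + 2t^2 - 24t vanishes at t = -4, 0, 3.
f''(t) = 6t^2 + 4t - 24. f''(-4) = 56 > 0 ⇒ local minimum; f''(0) = -24 < 0 ⇒ local maximum; f''(3) = 42 > 0 ⇒ local minimum.
The local maximum is f(0) = 2.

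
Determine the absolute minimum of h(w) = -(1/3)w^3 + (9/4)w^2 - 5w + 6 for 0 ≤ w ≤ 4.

Differentiating, h'(w) = -w^2 + (9/2)w - 5; which vanishes at w = 2 and w = 5/2.
Evaluating at the critical points and endpoints: h(0) = 6, h(2) = 7/3, h(5/2) = 113/48, h(4) = 2/3.
So the minimum is h(4) = 2/3.

2/3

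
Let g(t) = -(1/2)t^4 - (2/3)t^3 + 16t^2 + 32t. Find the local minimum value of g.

Critical points: g'(t) = -2t^3 - 2t^2 + 32t + 32 vanishes at t = -4, -1, 4.
Second-derivative test with g''(t) = -6t^2 - 4t + 32: g''(-4) = -48 < 0 ⇒ local maximum; g''(-1) = 30 > 0 ⇒ local minimum; g''(4) = -80 < 0 ⇒ local maximum.
The local minimum is g(-1) = -95/6.

-95/6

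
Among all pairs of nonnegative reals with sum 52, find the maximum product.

With x + y = 52, the product is P(x) = x(52 − x).
P'(x) = 52 − 2x = 0 gives x = 26; P'' = −2 < 0, so this is the maximum.
P = 26·26 = 676.

676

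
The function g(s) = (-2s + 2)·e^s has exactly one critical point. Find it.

Differentiating with the product rule gives g'(s) = (-2s)·e^s. Since e^s > 0, the only critical point is s = 0.
g''(0) has the same sign as -2 < 0, so this is a local maximum.
g(0) = (2)·e^(0) ≈ 2.0000.

0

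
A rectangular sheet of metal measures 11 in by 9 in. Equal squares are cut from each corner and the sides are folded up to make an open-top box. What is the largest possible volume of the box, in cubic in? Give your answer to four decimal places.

With cut size x, the volume is V(x) = x(11 − 2x)(9 − 2x) for 0 < x < 4.5.
V'(x) = 12x^2 − 80x + 99. Setting V'(x) = 0 gives x ≈ 1.6419 (the root in (0, 4.5)).
V''(x) = 24x − 80 is negative there, so this is the maximum; V ≈ 72.4198.

72.4198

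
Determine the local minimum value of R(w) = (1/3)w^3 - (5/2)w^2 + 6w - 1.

Critical points: R'(w) = w^2 - 5w + 6 vanishes at w = 2, 3.
R''(w) = 2w - 5. R''(2) = -1 < 0 ⇒ local maximum; R''(3) = 1 > 0 ⇒ local minimum.
So the local minimum value is R(3) = 7/2.

7/2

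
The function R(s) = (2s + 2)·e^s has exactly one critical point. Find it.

By the product rule, R'(s) = (2s + 4)·e^s. Since e^s > 0, the only critical point is s = -2.
R''(-2) has the same sign as 2 > 0, so this is a local minimum.
R(-2) = (-2)·e^(-2) ≈ -0.2707.

-2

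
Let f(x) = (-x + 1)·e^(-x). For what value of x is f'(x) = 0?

Differentiating with the product rule gives f'(x) = (x - 2)·e^(-x). Since e^(-x) > 0, the only critical point is x = 2.
f''(2) has the same sign as 1 > 0, so this is a local minimum.
f(2) = (-1)·e^(-2) ≈ -0.1353.

2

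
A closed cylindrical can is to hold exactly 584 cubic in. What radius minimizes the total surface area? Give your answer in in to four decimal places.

4.5298

With radius r and height h, πr²h = 584 so h = 584/(πr²), and S(r) = 2πr² + 2πrh = 2πr² + 2·584/r.
S'(r) = 4πr − 2·584/r² = 0 ⇒ r³ = 584/(2π), so r ≈ 4.5298 and h = 2r ≈ 9.0596.
S''(r) = 4π + 4·584/r³ > 0, so this is the minimum; S ≈ 386.7733.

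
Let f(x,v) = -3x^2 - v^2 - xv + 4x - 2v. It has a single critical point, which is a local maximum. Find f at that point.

36/11

∂f/∂x = -6x - v + 4 = 0 and ∂f/∂v = -x - 2v - 2 = 0, so (x, v) = (10/11, -16/11).
The Hessian has f_{xx} = -6, f_{vv} = -2, f_{xv} = -1, giving D = 11 > 0 with f_{xx} < 0, so the point is a local maximum.
f(10/11, -16/11) = 36/11.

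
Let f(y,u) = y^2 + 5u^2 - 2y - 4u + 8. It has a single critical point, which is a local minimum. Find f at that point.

∂f/∂y = 2y - 2 = 0 and ∂f/∂u = 10u - 4 = 0, so (y, u) = (1, 2/5).
The Hessian has f_{yy} = 2, f_{uu} = 10, f_{yu} = 0, giving D = 20 > 0 with f_{yy} > 0, so the point is a local minimum.
f(1, 2/5) = 31/5.

31/5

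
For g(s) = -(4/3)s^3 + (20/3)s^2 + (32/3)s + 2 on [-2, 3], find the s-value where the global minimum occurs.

Differentiating, g'(s) = -4s^2 + (40/3)s + 32/3; whose only zero in [-2, 3] is s = -2/3.
Evaluating at the critical points and endpoints: g(-2) = 18,  g(-2/3) = -142/81,  g(3) = 58.
The minimum over the interval is -142/81, attained at s = -2/3.

-2/3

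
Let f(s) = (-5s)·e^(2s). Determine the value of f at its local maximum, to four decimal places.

f'(s) = (-5)·e^(2s) + (-5s)·2·e^(2s) = (-10s - 5)·e^(2s). Since e^(2s) > 0, the only critical point is s = -1/2.
f''(-1/2) has the same sign as -10 < 0, so this is a local maximum.
f(-1/2) = (5/2)·e^(-1) ≈ 0.9197.

0.9197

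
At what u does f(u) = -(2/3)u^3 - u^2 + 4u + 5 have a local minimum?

-2

f'(u) = -2u^2 - 2u + 4 = 0 at u = -2, 1.
Second-derivative test with f''(u) = -4u - 2: f''(-2) = 6 > 0 ⇒ local minimum; f''(1) = -6 < 0 ⇒ local maximum.
So the local minimum value is f(-2) = -5/3.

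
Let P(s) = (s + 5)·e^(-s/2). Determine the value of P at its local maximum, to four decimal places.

8.9634

Differentiating with the product rule gives P'(s) = (-(1/2)s - 3/2)·e^(-s/2). Since e^(-s/2) > 0, the only critical point is s = -3.
P''(-3) has the same sign as -1/2 < 0, so this is a local maximum.
P(-3) = (2)·e^(3/2) ≈ 8.9634.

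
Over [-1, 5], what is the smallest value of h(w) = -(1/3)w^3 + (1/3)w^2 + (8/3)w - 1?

-21

The derivative is -w^2 + (2/3)w + 8/3, whose only zero in [-1, 5] is w = 2.
Candidates: h(-1) = -3, h(2) = 3, h(5) = -21.
Hence the absolute minimum is -21 at w = 5.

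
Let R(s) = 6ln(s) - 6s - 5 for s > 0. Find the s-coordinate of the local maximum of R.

R'(s) = 6/s − 6 = 0 gives s = 1.
R''(s) = -6/s², which is negative for s > 0, so this is a local maximum.
R(1) = 6·ln(1) - 6 - 5 ≈ -11.0000.

1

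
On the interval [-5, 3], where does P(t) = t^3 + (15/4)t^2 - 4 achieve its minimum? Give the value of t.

-5

P'(t) = 3t^2 + (15/2)t, which vanishes at t = -5/2 and t = 0.
Candidates: P(-5) = -141/4, P(-5/2) = 61/16, P(0) = -4, P(3) = 227/4.
Hence the absolute minimum is -141/4 at t = -5.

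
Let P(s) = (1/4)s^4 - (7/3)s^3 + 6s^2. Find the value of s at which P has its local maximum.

3

P'(s) = s^3 - 7s^2 + 12s. Setting P'(s) = 0 gives s ∈ {0, 3, 4}.
Second-derivative test with P''(s) = 3s^2 - 14s + 12: P''(0) = 12 > 0 ⇒ local minimum; P''(3) = -3 < 0 ⇒ local maximum; P''(4) = 4 > 0 ⇒ local minimum.
So the local maximum value is P(3) = 45/4.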